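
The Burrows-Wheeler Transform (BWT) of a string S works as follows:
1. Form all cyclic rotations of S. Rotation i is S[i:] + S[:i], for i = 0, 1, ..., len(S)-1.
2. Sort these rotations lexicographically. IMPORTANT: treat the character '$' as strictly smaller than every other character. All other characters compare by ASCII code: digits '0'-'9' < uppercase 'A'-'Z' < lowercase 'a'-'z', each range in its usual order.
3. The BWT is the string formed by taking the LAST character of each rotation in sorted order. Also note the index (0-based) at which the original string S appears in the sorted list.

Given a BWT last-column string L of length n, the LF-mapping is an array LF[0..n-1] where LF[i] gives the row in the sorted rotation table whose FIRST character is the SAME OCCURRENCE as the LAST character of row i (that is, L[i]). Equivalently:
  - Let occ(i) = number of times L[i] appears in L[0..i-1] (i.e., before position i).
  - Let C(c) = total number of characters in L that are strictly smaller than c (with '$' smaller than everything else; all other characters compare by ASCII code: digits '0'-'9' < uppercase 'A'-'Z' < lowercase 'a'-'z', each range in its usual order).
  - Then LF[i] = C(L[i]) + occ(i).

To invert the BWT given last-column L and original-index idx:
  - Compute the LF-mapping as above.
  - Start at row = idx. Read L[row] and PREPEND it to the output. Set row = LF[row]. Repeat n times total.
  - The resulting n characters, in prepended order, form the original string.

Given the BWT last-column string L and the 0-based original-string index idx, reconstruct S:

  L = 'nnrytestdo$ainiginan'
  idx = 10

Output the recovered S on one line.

Answer: nannydisintegration$

Derivation:
LF mapping: 9 10 15 19 17 4 16 18 3 14 0 1 6 11 7 5 8 12 2 13
Walk LF starting at row 10, prepending L[row]:
  step 1: row=10, L[10]='$', prepend. Next row=LF[10]=0
  step 2: row=0, L[0]='n', prepend. Next row=LF[0]=9
  step 3: row=9, L[9]='o', prepend. Next row=LF[9]=14
  step 4: row=14, L[14]='i', prepend. Next row=LF[14]=7
  step 5: row=7, L[7]='t', prepend. Next row=LF[7]=18
  step 6: row=18, L[18]='a', prepend. Next row=LF[18]=2
  step 7: row=2, L[2]='r', prepend. Next row=LF[2]=15
  step 8: row=15, L[15]='g', prepend. Next row=LF[15]=5
  step 9: row=5, L[5]='e', prepend. Next row=LF[5]=4
  step 10: row=4, L[4]='t', prepend. Next row=LF[4]=17
  step 11: row=17, L[17]='n', prepend. Next row=LF[17]=12
  step 12: row=12, L[12]='i', prepend. Next row=LF[12]=6
  step 13: row=6, L[6]='s', prepend. Next row=LF[6]=16
  step 14: row=16, L[16]='i', prepend. Next row=LF[16]=8
  step 15: row=8, L[8]='d', prepend. Next row=LF[8]=3
  step 16: row=3, L[3]='y', prepend. Next row=LF[3]=19
  step 17: row=19, L[19]='n', prepend. Next row=LF[19]=13
  step 18: row=13, L[13]='n', prepend. Next row=LF[13]=11
  step 19: row=11, L[11]='a', prepend. Next row=LF[11]=1
  step 20: row=1, L[1]='n', prepend. Next row=LF[1]=10
Reversed output: nannydisintegration$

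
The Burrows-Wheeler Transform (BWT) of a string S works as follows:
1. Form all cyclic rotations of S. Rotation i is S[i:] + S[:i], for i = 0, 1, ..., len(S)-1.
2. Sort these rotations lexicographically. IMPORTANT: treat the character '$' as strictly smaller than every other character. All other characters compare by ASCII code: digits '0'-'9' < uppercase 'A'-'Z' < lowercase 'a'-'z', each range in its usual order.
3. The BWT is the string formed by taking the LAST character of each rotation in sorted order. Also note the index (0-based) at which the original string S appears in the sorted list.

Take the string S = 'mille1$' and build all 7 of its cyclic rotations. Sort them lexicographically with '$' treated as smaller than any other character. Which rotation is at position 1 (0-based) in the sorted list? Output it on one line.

Answer: 1$mille

Derivation:
All 7 rotations (rotation i = S[i:]+S[:i]):
  rot[0] = mille1$
  rot[1] = ille1$m
  rot[2] = lle1$mi
  rot[3] = le1$mil
  rot[4] = e1$mill
  rot[5] = 1$mille
  rot[6] = $mille1
Sorted (with $ < everything):
  sorted[0] = $mille1
  sorted[1] = 1$mille
  sorted[2] = e1$mill
  sorted[3] = ille1$m
  sorted[4] = le1$mil
  sorted[5] = lle1$mi
  sorted[6] = mille1$
sorted[1] = 1$mille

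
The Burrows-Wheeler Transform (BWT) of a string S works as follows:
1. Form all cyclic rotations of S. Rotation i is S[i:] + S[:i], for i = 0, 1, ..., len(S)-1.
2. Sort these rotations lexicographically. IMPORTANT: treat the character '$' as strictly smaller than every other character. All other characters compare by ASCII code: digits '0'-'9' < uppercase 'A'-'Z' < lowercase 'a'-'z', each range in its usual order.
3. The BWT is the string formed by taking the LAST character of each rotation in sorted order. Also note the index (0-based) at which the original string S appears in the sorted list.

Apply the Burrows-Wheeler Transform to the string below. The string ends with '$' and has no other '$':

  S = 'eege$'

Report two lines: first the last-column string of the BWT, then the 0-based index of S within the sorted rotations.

All 5 rotations (rotation i = S[i:]+S[:i]):
  rot[0] = eege$
  rot[1] = ege$e
  rot[2] = ge$ee
  rot[3] = e$eeg
  rot[4] = $eege
Sorted (with $ < everything):
  sorted[0] = $eege  (last char: 'e')
  sorted[1] = e$eeg  (last char: 'g')
  sorted[2] = eege$  (last char: '$')
  sorted[3] = ege$e  (last char: 'e')
  sorted[4] = ge$ee  (last char: 'e')
Last column: eg$ee
Original string S is at sorted index 2

Answer: eg$ee
2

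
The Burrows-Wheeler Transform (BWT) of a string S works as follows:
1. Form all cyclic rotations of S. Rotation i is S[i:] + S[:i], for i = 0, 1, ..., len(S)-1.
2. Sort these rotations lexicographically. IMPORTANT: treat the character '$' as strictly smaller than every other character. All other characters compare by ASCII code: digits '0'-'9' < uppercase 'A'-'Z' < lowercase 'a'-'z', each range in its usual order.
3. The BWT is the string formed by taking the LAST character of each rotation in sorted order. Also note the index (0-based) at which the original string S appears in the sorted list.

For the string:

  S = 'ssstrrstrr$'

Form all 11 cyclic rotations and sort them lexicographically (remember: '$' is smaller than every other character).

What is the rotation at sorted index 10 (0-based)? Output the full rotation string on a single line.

Answer: trrstrr$sss

Derivation:
All 11 rotations (rotation i = S[i:]+S[:i]):
  rot[0] = ssstrrstrr$
  rot[1] = sstrrstrr$s
  rot[2] = strrstrr$ss
  rot[3] = trrstrr$sss
  rot[4] = rrstrr$ssst
  rot[5] = rstrr$ssstr
  rot[6] = strr$ssstrr
  rot[7] = trr$ssstrrs
  rot[8] = rr$ssstrrst
  rot[9] = r$ssstrrstr
  rot[10] = $ssstrrstrr
Sorted (with $ < everything):
  sorted[0] = $ssstrrstrr
  sorted[1] = r$ssstrrstr
  sorted[2] = rr$ssstrrst
  sorted[3] = rrstrr$ssst
  sorted[4] = rstrr$ssstr
  sorted[5] = ssstrrstrr$
  sorted[6] = sstrrstrr$s
  sorted[7] = strr$ssstrr
  sorted[8] = strrstrr$ss
  sorted[9] = trr$ssstrrs
  sorted[10] = trrstrr$sss
sorted[10] = trrstrr$sss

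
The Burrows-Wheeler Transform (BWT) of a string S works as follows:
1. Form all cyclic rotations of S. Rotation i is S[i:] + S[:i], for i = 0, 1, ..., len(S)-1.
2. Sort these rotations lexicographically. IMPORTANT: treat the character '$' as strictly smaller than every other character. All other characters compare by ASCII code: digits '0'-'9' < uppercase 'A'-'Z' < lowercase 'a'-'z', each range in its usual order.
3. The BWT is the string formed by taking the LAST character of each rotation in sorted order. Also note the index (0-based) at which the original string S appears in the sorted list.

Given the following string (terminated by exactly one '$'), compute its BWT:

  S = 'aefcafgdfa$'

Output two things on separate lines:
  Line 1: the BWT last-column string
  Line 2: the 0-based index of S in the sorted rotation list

Answer: af$cfgadeaf
2

Derivation:
All 11 rotations (rotation i = S[i:]+S[:i]):
  rot[0] = aefcafgdfa$
  rot[1] = efcafgdfa$a
  rot[2] = fcafgdfa$ae
  rot[3] = cafgdfa$aef
  rot[4] = afgdfa$aefc
  rot[5] = fgdfa$aefca
  rot[6] = gdfa$aefcaf
  rot[7] = dfa$aefcafg
  rot[8] = fa$aefcafgd
  rot[9] = a$aefcafgdf
  rot[10] = $aefcafgdfa
Sorted (with $ < everything):
  sorted[0] = $aefcafgdfa  (last char: 'a')
  sorted[1] = a$aefcafgdf  (last char: 'f')
  sorted[2] = aefcafgdfa$  (last char: '$')
  sorted[3] = afgdfa$aefc  (last char: 'c')
  sorted[4] = cafgdfa$aef  (last char: 'f')
  sorted[5] = dfa$aefcafg  (last char: 'g')
  sorted[6] = efcafgdfa$a  (last char: 'a')
  sorted[7] = fa$aefcafgd  (last char: 'd')
  sorted[8] = fcafgdfa$ae  (last char: 'e')
  sorted[9] = fgdfa$aefca  (last char: 'a')
  sorted[10] = gdfa$aefcaf  (last char: 'f')
Last column: af$cfgadeaf
Original string S is at sorted index 2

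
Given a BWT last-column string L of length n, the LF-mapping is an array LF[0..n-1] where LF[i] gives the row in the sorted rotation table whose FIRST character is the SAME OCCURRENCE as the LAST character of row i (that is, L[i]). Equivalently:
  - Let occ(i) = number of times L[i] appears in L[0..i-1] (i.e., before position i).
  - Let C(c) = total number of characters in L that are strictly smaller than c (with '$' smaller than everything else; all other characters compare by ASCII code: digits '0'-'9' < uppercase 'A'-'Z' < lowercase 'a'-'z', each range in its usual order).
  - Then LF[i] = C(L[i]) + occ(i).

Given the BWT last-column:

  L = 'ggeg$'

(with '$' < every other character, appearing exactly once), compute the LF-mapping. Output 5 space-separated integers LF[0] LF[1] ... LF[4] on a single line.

Answer: 2 3 1 4 0

Derivation:
Char counts: '$':1, 'e':1, 'g':3
C (first-col start): C('$')=0, C('e')=1, C('g')=2
L[0]='g': occ=0, LF[0]=C('g')+0=2+0=2
L[1]='g': occ=1, LF[1]=C('g')+1=2+1=3
L[2]='e': occ=0, LF[2]=C('e')+0=1+0=1
L[3]='g': occ=2, LF[3]=C('g')+2=2+2=4
L[4]='$': occ=0, LF[4]=C('$')+0=0+0=0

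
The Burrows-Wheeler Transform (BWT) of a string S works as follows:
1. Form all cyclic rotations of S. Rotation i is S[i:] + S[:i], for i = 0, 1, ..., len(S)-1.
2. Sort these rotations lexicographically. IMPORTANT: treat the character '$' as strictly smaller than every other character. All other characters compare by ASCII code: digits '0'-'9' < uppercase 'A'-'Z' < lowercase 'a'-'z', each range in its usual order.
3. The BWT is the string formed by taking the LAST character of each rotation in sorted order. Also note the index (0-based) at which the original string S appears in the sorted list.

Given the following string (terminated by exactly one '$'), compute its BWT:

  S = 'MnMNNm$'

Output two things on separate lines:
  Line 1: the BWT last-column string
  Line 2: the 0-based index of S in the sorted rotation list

Answer: mn$MNNM
2

Derivation:
All 7 rotations (rotation i = S[i:]+S[:i]):
  rot[0] = MnMNNm$
  rot[1] = nMNNm$M
  rot[2] = MNNm$Mn
  rot[3] = NNm$MnM
  rot[4] = Nm$MnMN
  rot[5] = m$MnMNN
  rot[6] = $MnMNNm
Sorted (with $ < everything):
  sorted[0] = $MnMNNm  (last char: 'm')
  sorted[1] = MNNm$Mn  (last char: 'n')
  sorted[2] = MnMNNm$  (last char: '$')
  sorted[3] = NNm$MnM  (last char: 'M')
  sorted[4] = Nm$MnMN  (last char: 'N')
  sorted[5] = m$MnMNN  (last char: 'N')
  sorted[6] = nMNNm$M  (last char: 'M')
Last column: mn$MNNM
Original string S is at sorted index 2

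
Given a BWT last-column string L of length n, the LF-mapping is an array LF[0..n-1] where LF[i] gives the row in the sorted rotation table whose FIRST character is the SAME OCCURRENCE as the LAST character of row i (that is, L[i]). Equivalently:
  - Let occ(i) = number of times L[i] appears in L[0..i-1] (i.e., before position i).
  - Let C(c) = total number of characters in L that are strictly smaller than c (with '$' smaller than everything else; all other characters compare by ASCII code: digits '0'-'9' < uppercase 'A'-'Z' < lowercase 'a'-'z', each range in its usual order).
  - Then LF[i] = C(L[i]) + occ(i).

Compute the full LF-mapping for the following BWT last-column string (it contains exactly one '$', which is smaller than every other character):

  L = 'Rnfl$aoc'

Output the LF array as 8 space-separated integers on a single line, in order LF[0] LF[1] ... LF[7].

Answer: 1 6 4 5 0 2 7 3

Derivation:
Char counts: '$':1, 'R':1, 'a':1, 'c':1, 'f':1, 'l':1, 'n':1, 'o':1
C (first-col start): C('$')=0, C('R')=1, C('a')=2, C('c')=3, C('f')=4, C('l')=5, C('n')=6, C('o')=7
L[0]='R': occ=0, LF[0]=C('R')+0=1+0=1
L[1]='n': occ=0, LF[1]=C('n')+0=6+0=6
L[2]='f': occ=0, LF[2]=C('f')+0=4+0=4
L[3]='l': occ=0, LF[3]=C('l')+0=5+0=5
L[4]='$': occ=0, LF[4]=C('$')+0=0+0=0
L[5]='a': occ=0, LF[5]=C('a')+0=2+0=2
L[6]='o': occ=0, LF[6]=C('o')+0=7+0=7
L[7]='c': occ=0, LF[7]=C('c')+0=3+0=3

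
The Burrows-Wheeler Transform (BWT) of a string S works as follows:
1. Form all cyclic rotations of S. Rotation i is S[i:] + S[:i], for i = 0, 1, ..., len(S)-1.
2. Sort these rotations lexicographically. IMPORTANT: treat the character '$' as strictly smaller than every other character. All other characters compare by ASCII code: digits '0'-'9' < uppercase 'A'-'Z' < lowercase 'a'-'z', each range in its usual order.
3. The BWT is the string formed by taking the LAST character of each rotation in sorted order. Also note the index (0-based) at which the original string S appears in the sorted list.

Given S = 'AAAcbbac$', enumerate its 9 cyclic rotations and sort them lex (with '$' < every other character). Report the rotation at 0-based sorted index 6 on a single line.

All 9 rotations (rotation i = S[i:]+S[:i]):
  rot[0] = AAAcbbac$
  rot[1] = AAcbbac$A
  rot[2] = Acbbac$AA
  rot[3] = cbbac$AAA
  rot[4] = bbac$AAAc
  rot[5] = bac$AAAcb
  rot[6] = ac$AAAcbb
  rot[7] = c$AAAcbba
  rot[8] = $AAAcbbac
Sorted (with $ < everything):
  sorted[0] = $AAAcbbac
  sorted[1] = AAAcbbac$
  sorted[2] = AAcbbac$A
  sorted[3] = Acbbac$AA
  sorted[4] = ac$AAAcbb
  sorted[5] = bac$AAAcb
  sorted[6] = bbac$AAAc
  sorted[7] = c$AAAcbba
  sorted[8] = cbbac$AAA
sorted[6] = bbac$AAAc

Answer: bbac$AAAc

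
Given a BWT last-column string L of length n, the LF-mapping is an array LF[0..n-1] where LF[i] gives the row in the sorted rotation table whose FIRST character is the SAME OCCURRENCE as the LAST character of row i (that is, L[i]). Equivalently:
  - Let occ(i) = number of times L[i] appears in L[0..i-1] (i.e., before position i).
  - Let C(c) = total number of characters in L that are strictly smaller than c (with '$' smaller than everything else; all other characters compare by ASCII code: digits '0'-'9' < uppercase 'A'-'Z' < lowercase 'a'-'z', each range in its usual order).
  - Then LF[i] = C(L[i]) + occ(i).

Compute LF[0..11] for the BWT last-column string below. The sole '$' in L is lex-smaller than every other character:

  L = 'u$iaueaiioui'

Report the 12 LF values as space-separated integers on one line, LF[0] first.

Char counts: '$':1, 'a':2, 'e':1, 'i':4, 'o':1, 'u':3
C (first-col start): C('$')=0, C('a')=1, C('e')=3, C('i')=4, C('o')=8, C('u')=9
L[0]='u': occ=0, LF[0]=C('u')+0=9+0=9
L[1]='$': occ=0, LF[1]=C('$')+0=0+0=0
L[2]='i': occ=0, LF[2]=C('i')+0=4+0=4
L[3]='a': occ=0, LF[3]=C('a')+0=1+0=1
L[4]='u': occ=1, LF[4]=C('u')+1=9+1=10
L[5]='e': occ=0, LF[5]=C('e')+0=3+0=3
L[6]='a': occ=1, LF[6]=C('a')+1=1+1=2
L[7]='i': occ=1, LF[7]=C('i')+1=4+1=5
L[8]='i': occ=2, LF[8]=C('i')+2=4+2=6
L[9]='o': occ=0, LF[9]=C('o')+0=8+0=8
L[10]='u': occ=2, LF[10]=C('u')+2=9+2=11
L[11]='i': occ=3, LF[11]=C('i')+3=4+3=7

Answer: 9 0 4 1 10 3 2 5 6 8 11 7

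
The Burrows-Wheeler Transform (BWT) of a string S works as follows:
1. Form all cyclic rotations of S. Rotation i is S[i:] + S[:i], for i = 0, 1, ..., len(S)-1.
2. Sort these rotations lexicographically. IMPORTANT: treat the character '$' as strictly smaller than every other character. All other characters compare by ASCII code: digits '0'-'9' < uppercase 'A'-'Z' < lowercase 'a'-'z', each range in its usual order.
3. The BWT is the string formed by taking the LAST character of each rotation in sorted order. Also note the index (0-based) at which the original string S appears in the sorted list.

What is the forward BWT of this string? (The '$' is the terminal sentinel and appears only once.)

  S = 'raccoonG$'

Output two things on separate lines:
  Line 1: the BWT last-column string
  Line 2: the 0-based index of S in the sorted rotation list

Answer: Gnracooc$
8

Derivation:
All 9 rotations (rotation i = S[i:]+S[:i]):
  rot[0] = raccoonG$
  rot[1] = accoonG$r
  rot[2] = ccoonG$ra
  rot[3] = coonG$rac
  rot[4] = oonG$racc
  rot[5] = onG$racco
  rot[6] = nG$raccoo
  rot[7] = G$raccoon
  rot[8] = $raccoonG
Sorted (with $ < everything):
  sorted[0] = $raccoonG  (last char: 'G')
  sorted[1] = G$raccoon  (last char: 'n')
  sorted[2] = accoonG$r  (last char: 'r')
  sorted[3] = ccoonG$ra  (last char: 'a')
  sorted[4] = coonG$rac  (last char: 'c')
  sorted[5] = nG$raccoo  (last char: 'o')
  sorted[6] = onG$racco  (last char: 'o')
  sorted[7] = oonG$racc  (last char: 'c')
  sorted[8] = raccoonG$  (last char: '$')
Last column: Gnracooc$
Original string S is at sorted index 8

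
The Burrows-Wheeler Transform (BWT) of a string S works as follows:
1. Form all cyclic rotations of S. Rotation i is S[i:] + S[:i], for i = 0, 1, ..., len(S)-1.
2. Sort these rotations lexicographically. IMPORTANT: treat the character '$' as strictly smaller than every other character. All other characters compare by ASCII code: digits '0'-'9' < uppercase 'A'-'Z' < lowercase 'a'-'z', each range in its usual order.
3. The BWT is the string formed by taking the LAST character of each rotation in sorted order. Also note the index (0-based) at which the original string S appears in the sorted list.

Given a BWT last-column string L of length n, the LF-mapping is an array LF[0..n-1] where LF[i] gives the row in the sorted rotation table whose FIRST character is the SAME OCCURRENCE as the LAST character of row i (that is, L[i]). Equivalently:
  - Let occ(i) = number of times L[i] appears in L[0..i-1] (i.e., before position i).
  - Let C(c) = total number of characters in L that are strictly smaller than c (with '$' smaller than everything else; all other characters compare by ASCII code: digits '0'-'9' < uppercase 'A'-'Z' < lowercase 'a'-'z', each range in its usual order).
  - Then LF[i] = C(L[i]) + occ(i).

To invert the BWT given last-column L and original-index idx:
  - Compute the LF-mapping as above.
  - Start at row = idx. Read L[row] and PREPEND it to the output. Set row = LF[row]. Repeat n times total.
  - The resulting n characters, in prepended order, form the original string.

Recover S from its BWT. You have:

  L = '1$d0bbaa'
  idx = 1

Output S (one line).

LF mapping: 2 0 7 1 5 6 3 4
Walk LF starting at row 1, prepending L[row]:
  step 1: row=1, L[1]='$', prepend. Next row=LF[1]=0
  step 2: row=0, L[0]='1', prepend. Next row=LF[0]=2
  step 3: row=2, L[2]='d', prepend. Next row=LF[2]=7
  step 4: row=7, L[7]='a', prepend. Next row=LF[7]=4
  step 5: row=4, L[4]='b', prepend. Next row=LF[4]=5
  step 6: row=5, L[5]='b', prepend. Next row=LF[5]=6
  step 7: row=6, L[6]='a', prepend. Next row=LF[6]=3
  step 8: row=3, L[3]='0', prepend. Next row=LF[3]=1
Reversed output: 0abbad1$

Answer: 0abbad1$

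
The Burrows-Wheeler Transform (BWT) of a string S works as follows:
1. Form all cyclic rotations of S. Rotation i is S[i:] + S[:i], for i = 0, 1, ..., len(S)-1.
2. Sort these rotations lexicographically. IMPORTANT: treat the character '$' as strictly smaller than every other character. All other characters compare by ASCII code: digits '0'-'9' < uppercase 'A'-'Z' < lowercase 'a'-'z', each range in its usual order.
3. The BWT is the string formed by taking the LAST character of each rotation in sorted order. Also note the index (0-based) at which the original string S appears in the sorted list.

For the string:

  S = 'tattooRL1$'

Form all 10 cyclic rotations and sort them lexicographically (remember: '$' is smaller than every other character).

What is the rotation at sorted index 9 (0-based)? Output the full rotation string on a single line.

All 10 rotations (rotation i = S[i:]+S[:i]):
  rot[0] = tattooRL1$
  rot[1] = attooRL1$t
  rot[2] = ttooRL1$ta
  rot[3] = tooRL1$tat
  rot[4] = ooRL1$tatt
  rot[5] = oRL1$tatto
  rot[6] = RL1$tattoo
  rot[7] = L1$tattooR
  rot[8] = 1$tattooRL
  rot[9] = $tattooRL1
Sorted (with $ < everything):
  sorted[0] = $tattooRL1
  sorted[1] = 1$tattooRL
  sorted[2] = L1$tattooR
  sorted[3] = RL1$tattoo
  sorted[4] = attooRL1$t
  sorted[5] = oRL1$tatto
  sorted[6] = ooRL1$tatt
  sorted[7] = tattooRL1$
  sorted[8] = tooRL1$tat
  sorted[9] = ttooRL1$ta
sorted[9] = ttooRL1$ta

Answer: ttooRL1$ta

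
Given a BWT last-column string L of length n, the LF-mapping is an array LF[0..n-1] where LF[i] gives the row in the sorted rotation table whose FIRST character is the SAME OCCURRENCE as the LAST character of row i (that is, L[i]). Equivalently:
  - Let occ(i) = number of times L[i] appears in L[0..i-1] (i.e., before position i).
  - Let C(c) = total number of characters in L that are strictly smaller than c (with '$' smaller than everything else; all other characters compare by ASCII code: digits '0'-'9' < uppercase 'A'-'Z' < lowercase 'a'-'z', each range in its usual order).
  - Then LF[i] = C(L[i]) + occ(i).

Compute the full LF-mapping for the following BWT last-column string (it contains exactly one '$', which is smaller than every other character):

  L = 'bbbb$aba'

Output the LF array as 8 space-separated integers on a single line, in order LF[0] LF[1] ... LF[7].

Answer: 3 4 5 6 0 1 7 2

Derivation:
Char counts: '$':1, 'a':2, 'b':5
C (first-col start): C('$')=0, C('a')=1, C('b')=3
L[0]='b': occ=0, LF[0]=C('b')+0=3+0=3
L[1]='b': occ=1, LF[1]=C('b')+1=3+1=4
L[2]='b': occ=2, LF[2]=C('b')+2=3+2=5
L[3]='b': occ=3, LF[3]=C('b')+3=3+3=6
L[4]='$': occ=0, LF[4]=C('$')+0=0+0=0
L[5]='a': occ=0, LF[5]=C('a')+0=1+0=1
L[6]='b': occ=4, LF[6]=C('b')+4=3+4=7
L[7]='a': occ=1, LF[7]=C('a')+1=1+1=2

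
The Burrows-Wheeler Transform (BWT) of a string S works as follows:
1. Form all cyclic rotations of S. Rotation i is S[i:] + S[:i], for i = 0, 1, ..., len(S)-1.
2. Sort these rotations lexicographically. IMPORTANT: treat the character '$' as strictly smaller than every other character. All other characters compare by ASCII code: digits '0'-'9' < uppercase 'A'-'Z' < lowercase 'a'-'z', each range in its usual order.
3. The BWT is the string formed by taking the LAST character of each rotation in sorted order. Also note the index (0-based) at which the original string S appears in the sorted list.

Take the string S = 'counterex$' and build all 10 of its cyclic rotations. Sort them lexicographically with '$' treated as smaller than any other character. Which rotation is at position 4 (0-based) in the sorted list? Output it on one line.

All 10 rotations (rotation i = S[i:]+S[:i]):
  rot[0] = counterex$
  rot[1] = ounterex$c
  rot[2] = unterex$co
  rot[3] = nterex$cou
  rot[4] = terex$coun
  rot[5] = erex$count
  rot[6] = rex$counte
  rot[7] = ex$counter
  rot[8] = x$countere
  rot[9] = $counterex
Sorted (with $ < everything):
  sorted[0] = $counterex
  sorted[1] = counterex$
  sorted[2] = erex$count
  sorted[3] = ex$counter
  sorted[4] = nterex$cou
  sorted[5] = ounterex$c
  sorted[6] = rex$counte
  sorted[7] = terex$coun
  sorted[8] = unterex$co
  sorted[9] = x$countere
sorted[4] = nterex$cou

Answer: nterex$cou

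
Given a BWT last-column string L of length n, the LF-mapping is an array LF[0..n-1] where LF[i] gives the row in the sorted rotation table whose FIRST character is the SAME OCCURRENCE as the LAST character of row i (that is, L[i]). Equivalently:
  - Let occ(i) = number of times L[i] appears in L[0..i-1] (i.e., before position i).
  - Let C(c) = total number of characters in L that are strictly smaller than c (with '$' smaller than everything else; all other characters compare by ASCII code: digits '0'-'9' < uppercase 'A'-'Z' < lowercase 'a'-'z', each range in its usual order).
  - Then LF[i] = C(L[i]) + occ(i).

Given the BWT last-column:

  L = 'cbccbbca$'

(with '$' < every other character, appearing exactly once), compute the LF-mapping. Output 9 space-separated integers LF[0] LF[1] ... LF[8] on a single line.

Char counts: '$':1, 'a':1, 'b':3, 'c':4
C (first-col start): C('$')=0, C('a')=1, C('b')=2, C('c')=5
L[0]='c': occ=0, LF[0]=C('c')+0=5+0=5
L[1]='b': occ=0, LF[1]=C('b')+0=2+0=2
L[2]='c': occ=1, LF[2]=C('c')+1=5+1=6
L[3]='c': occ=2, LF[3]=C('c')+2=5+2=7
L[4]='b': occ=1, LF[4]=C('b')+1=2+1=3
L[5]='b': occ=2, LF[5]=C('b')+2=2+2=4
L[6]='c': occ=3, LF[6]=C('c')+3=5+3=8
L[7]='a': occ=0, LF[7]=C('a')+0=1+0=1
L[8]='$': occ=0, LF[8]=C('$')+0=0+0=0

Answer: 5 2 6 7 3 4 8 1 0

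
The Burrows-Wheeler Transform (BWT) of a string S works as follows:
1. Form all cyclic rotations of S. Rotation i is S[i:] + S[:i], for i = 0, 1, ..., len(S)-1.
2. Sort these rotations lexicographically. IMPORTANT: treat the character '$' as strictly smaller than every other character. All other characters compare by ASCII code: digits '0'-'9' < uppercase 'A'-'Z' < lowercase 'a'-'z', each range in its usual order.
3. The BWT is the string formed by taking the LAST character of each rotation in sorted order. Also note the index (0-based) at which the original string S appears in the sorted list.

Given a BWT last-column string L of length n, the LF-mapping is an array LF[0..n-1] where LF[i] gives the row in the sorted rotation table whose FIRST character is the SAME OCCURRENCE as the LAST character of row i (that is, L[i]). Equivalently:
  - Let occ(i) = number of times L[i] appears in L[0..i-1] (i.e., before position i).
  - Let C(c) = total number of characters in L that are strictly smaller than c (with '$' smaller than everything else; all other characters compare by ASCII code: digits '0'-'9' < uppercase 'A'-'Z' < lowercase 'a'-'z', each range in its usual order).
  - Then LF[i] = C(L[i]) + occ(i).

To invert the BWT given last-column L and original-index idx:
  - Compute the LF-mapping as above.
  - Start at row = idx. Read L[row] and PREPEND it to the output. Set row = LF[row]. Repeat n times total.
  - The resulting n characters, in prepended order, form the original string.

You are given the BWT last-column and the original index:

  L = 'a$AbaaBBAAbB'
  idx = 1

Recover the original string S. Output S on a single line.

Answer: AAaBBbbAaBa$

Derivation:
LF mapping: 7 0 1 10 8 9 4 5 2 3 11 6
Walk LF starting at row 1, prepending L[row]:
  step 1: row=1, L[1]='$', prepend. Next row=LF[1]=0
  step 2: row=0, L[0]='a', prepend. Next row=LF[0]=7
  step 3: row=7, L[7]='B', prepend. Next row=LF[7]=5
  step 4: row=5, L[5]='a', prepend. Next row=LF[5]=9
  step 5: row=9, L[9]='A', prepend. Next row=LF[9]=3
  step 6: row=3, L[3]='b', prepend. Next row=LF[3]=10
  step 7: row=10, L[10]='b', prepend. Next row=LF[10]=11
  step 8: row=11, L[11]='B', prepend. Next row=LF[11]=6
  step 9: row=6, L[6]='B', prepend. Next row=LF[6]=4
  step 10: row=4, L[4]='a', prepend. Next row=LF[4]=8
  step 11: row=8, L[8]='A', prepend. Next row=LF[8]=2
  step 12: row=2, L[2]='A', prepend. Next row=LF[2]=1
Reversed output: AAaBBbbAaBa$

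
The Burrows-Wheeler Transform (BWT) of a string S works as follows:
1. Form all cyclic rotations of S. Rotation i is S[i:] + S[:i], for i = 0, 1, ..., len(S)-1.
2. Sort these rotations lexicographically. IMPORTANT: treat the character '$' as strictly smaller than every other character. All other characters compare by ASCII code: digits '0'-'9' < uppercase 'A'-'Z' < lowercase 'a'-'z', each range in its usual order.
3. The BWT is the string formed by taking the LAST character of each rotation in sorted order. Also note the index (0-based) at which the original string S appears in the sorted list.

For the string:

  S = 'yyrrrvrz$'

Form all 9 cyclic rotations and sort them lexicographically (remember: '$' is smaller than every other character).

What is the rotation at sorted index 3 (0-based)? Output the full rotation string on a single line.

Answer: rvrz$yyrr

Derivation:
All 9 rotations (rotation i = S[i:]+S[:i]):
  rot[0] = yyrrrvrz$
  rot[1] = yrrrvrz$y
  rot[2] = rrrvrz$yy
  rot[3] = rrvrz$yyr
  rot[4] = rvrz$yyrr
  rot[5] = vrz$yyrrr
  rot[6] = rz$yyrrrv
  rot[7] = z$yyrrrvr
  rot[8] = $yyrrrvrz
Sorted (with $ < everything):
  sorted[0] = $yyrrrvrz
  sorted[1] = rrrvrz$yy
  sorted[2] = rrvrz$yyr
  sorted[3] = rvrz$yyrr
  sorted[4] = rz$yyrrrv
  sorted[5] = vrz$yyrrr
  sorted[6] = yrrrvrz$y
  sorted[7] = yyrrrvrz$
  sorted[8] = z$yyrrrvr
sorted[3] = rvrz$yyrr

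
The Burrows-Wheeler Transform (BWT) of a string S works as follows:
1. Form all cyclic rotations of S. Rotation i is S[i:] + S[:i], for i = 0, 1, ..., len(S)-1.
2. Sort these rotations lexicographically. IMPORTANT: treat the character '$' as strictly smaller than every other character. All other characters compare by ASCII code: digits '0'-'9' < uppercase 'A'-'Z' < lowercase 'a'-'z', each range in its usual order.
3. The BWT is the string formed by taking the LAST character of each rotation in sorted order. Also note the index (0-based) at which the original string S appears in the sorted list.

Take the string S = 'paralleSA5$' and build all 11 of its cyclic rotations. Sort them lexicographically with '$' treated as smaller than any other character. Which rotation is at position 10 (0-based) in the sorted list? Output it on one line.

Answer: ralleSA5$pa

Derivation:
All 11 rotations (rotation i = S[i:]+S[:i]):
  rot[0] = paralleSA5$
  rot[1] = aralleSA5$p
  rot[2] = ralleSA5$pa
  rot[3] = alleSA5$par
  rot[4] = lleSA5$para
  rot[5] = leSA5$paral
  rot[6] = eSA5$parall
  rot[7] = SA5$paralle
  rot[8] = A5$paralleS
  rot[9] = 5$paralleSA
  rot[10] = $paralleSA5
Sorted (with $ < everything):
  sorted[0] = $paralleSA5
  sorted[1] = 5$paralleSA
  sorted[2] = A5$paralleS
  sorted[3] = SA5$paralle
  sorted[4] = alleSA5$par
  sorted[5] = aralleSA5$p
  sorted[6] = eSA5$parall
  sorted[7] = leSA5$paral
  sorted[8] = lleSA5$para
  sorted[9] = paralleSA5$
  sorted[10] = ralleSA5$pa
sorted[10] = ralleSA5$pa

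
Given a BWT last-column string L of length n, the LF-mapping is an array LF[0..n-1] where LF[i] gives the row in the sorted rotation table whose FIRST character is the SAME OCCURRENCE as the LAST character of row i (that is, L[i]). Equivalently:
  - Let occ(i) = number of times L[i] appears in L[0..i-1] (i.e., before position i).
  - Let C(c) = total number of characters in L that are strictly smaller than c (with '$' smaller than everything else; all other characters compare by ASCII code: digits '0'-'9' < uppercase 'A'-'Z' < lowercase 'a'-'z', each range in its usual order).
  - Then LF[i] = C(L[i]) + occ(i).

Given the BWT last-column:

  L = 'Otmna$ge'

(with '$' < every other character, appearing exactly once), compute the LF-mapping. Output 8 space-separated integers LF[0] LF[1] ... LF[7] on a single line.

Char counts: '$':1, 'O':1, 'a':1, 'e':1, 'g':1, 'm':1, 'n':1, 't':1
C (first-col start): C('$')=0, C('O')=1, C('a')=2, C('e')=3, C('g')=4, C('m')=5, C('n')=6, C('t')=7
L[0]='O': occ=0, LF[0]=C('O')+0=1+0=1
L[1]='t': occ=0, LF[1]=C('t')+0=7+0=7
L[2]='m': occ=0, LF[2]=C('m')+0=5+0=5
L[3]='n': occ=0, LF[3]=C('n')+0=6+0=6
L[4]='a': occ=0, LF[4]=C('a')+0=2+0=2
L[5]='$': occ=0, LF[5]=C('$')+0=0+0=0
L[6]='g': occ=0, LF[6]=C('g')+0=4+0=4
L[7]='e': occ=0, LF[7]=C('e')+0=3+0=3

Answer: 1 7 5 6 2 0 4 3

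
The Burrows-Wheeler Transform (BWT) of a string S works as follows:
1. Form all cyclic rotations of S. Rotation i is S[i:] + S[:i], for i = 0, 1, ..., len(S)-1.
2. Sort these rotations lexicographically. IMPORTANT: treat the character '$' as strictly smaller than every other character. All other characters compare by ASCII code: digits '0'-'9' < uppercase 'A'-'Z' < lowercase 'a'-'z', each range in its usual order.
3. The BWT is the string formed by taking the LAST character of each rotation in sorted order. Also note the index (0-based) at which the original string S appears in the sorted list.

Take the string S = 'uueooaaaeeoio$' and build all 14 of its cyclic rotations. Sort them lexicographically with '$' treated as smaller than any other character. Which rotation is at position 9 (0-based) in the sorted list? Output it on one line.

Answer: oaaaeeoio$uueo

Derivation:
All 14 rotations (rotation i = S[i:]+S[:i]):
  rot[0] = uueooaaaeeoio$
  rot[1] = ueooaaaeeoio$u
  rot[2] = eooaaaeeoio$uu
  rot[3] = ooaaaeeoio$uue
  rot[4] = oaaaeeoio$uueo
  rot[5] = aaaeeoio$uueoo
  rot[6] = aaeeoio$uueooa
  rot[7] = aeeoio$uueooaa
  rot[8] = eeoio$uueooaaa
  rot[9] = eoio$uueooaaae
  rot[10] = oio$uueooaaaee
  rot[11] = io$uueooaaaeeo
  rot[12] = o$uueooaaaeeoi
  rot[13] = $uueooaaaeeoio
Sorted (with $ < everything):
  sorted[0] = $uueooaaaeeoio
  sorted[1] = aaaeeoio$uueoo
  sorted[2] = aaeeoio$uueooa
  sorted[3] = aeeoio$uueooaa
  sorted[4] = eeoio$uueooaaa
  sorted[5] = eoio$uueooaaae
  sorted[6] = eooaaaeeoio$uu
  sorted[7] = io$uueooaaaeeo
  sorted[8] = o$uueooaaaeeoi
  sorted[9] = oaaaeeoio$uueo
  sorted[10] = oio$uueooaaaee
  sorted[11] = ooaaaeeoio$uue
  sorted[12] = ueooaaaeeoio$u
  sorted[13] = uueooaaaeeoio$
sorted[9] = oaaaeeoio$uueo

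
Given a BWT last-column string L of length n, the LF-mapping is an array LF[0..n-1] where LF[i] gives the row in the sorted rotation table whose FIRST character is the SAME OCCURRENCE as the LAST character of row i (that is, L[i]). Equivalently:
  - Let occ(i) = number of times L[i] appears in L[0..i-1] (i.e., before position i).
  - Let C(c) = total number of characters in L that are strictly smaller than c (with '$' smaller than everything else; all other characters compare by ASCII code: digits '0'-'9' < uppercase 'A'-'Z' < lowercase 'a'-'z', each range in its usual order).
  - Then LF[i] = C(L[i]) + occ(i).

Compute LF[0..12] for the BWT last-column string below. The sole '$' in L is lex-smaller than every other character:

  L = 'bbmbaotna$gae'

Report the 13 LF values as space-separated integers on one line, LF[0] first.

Char counts: '$':1, 'a':3, 'b':3, 'e':1, 'g':1, 'm':1, 'n':1, 'o':1, 't':1
C (first-col start): C('$')=0, C('a')=1, C('b')=4, C('e')=7, C('g')=8, C('m')=9, C('n')=10, C('o')=11, C('t')=12
L[0]='b': occ=0, LF[0]=C('b')+0=4+0=4
L[1]='b': occ=1, LF[1]=C('b')+1=4+1=5
L[2]='m': occ=0, LF[2]=C('m')+0=9+0=9
L[3]='b': occ=2, LF[3]=C('b')+2=4+2=6
L[4]='a': occ=0, LF[4]=C('a')+0=1+0=1
L[5]='o': occ=0, LF[5]=C('o')+0=11+0=11
L[6]='t': occ=0, LF[6]=C('t')+0=12+0=12
L[7]='n': occ=0, LF[7]=C('n')+0=10+0=10
L[8]='a': occ=1, LF[8]=C('a')+1=1+1=2
L[9]='$': occ=0, LF[9]=C('$')+0=0+0=0
L[10]='g': occ=0, LF[10]=C('g')+0=8+0=8
L[11]='a': occ=2, LF[11]=C('a')+2=1+2=3
L[12]='e': occ=0, LF[12]=C('e')+0=7+0=7

Answer: 4 5 9 6 1 11 12 10 2 0 8 3 7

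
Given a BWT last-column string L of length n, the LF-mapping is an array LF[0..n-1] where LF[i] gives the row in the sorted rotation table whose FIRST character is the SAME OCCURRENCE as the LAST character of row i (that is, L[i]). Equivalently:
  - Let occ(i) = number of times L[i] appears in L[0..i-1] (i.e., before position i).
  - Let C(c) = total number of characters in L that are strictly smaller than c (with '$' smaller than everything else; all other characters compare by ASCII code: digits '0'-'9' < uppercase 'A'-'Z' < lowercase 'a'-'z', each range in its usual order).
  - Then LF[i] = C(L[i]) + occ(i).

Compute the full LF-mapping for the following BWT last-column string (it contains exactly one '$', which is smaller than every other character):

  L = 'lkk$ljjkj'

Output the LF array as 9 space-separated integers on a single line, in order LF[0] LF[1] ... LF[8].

Char counts: '$':1, 'j':3, 'k':3, 'l':2
C (first-col start): C('$')=0, C('j')=1, C('k')=4, C('l')=7
L[0]='l': occ=0, LF[0]=C('l')+0=7+0=7
L[1]='k': occ=0, LF[1]=C('k')+0=4+0=4
L[2]='k': occ=1, LF[2]=C('k')+1=4+1=5
L[3]='$': occ=0, LF[3]=C('$')+0=0+0=0
L[4]='l': occ=1, LF[4]=C('l')+1=7+1=8
L[5]='j': occ=0, LF[5]=C('j')+0=1+0=1
L[6]='j': occ=1, LF[6]=C('j')+1=1+1=2
L[7]='k': occ=2, LF[7]=C('k')+2=4+2=6
L[8]='j': occ=2, LF[8]=C('j')+2=1+2=3

Answer: 7 4 5 0 8 1 2 6 3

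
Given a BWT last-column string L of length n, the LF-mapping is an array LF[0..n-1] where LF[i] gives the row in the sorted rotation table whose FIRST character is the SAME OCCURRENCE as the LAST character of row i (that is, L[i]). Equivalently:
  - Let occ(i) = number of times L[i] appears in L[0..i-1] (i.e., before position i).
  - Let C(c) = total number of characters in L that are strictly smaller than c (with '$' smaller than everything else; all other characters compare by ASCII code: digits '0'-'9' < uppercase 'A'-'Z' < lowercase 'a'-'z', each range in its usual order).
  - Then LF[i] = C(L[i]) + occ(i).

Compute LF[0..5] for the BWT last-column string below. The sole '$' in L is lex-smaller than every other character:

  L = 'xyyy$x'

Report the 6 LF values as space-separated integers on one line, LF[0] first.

Answer: 1 3 4 5 0 2

Derivation:
Char counts: '$':1, 'x':2, 'y':3
C (first-col start): C('$')=0, C('x')=1, C('y')=3
L[0]='x': occ=0, LF[0]=C('x')+0=1+0=1
L[1]='y': occ=0, LF[1]=C('y')+0=3+0=3
L[2]='y': occ=1, LF[2]=C('y')+1=3+1=4
L[3]='y': occ=2, LF[3]=C('y')+2=3+2=5
L[4]='$': occ=0, LF[4]=C('$')+0=0+0=0
L[5]='x': occ=1, LF[5]=C('x')+1=1+1=2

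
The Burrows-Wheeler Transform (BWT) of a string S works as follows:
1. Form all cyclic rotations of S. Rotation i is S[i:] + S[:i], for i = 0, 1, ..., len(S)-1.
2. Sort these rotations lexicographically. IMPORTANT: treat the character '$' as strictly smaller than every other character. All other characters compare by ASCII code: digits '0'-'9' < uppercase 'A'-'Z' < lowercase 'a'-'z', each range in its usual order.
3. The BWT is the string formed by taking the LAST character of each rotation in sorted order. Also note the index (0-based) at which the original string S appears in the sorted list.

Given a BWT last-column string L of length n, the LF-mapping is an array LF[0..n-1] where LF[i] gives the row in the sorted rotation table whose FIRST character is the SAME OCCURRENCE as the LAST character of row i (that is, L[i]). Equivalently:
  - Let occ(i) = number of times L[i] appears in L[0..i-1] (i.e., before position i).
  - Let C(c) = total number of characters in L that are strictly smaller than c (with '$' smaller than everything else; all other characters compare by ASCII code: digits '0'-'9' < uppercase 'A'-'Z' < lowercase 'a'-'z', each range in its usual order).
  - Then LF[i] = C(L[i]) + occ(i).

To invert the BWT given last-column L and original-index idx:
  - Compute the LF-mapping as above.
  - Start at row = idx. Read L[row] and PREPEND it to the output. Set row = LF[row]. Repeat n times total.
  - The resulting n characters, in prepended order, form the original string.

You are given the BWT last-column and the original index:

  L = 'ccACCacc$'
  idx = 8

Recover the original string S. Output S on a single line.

Answer: cccACCac$

Derivation:
LF mapping: 5 6 1 2 3 4 7 8 0
Walk LF starting at row 8, prepending L[row]:
  step 1: row=8, L[8]='$', prepend. Next row=LF[8]=0
  step 2: row=0, L[0]='c', prepend. Next row=LF[0]=5
  step 3: row=5, L[5]='a', prepend. Next row=LF[5]=4
  step 4: row=4, L[4]='C', prepend. Next row=LF[4]=3
  step 5: row=3, L[3]='C', prepend. Next row=LF[3]=2
  step 6: row=2, L[2]='A', prepend. Next row=LF[2]=1
  step 7: row=1, L[1]='c', prepend. Next row=LF[1]=6
  step 8: row=6, L[6]='c', prepend. Next row=LF[6]=7
  step 9: row=7, L[7]='c', prepend. Next row=LF[7]=8
Reversed output: cccACCac$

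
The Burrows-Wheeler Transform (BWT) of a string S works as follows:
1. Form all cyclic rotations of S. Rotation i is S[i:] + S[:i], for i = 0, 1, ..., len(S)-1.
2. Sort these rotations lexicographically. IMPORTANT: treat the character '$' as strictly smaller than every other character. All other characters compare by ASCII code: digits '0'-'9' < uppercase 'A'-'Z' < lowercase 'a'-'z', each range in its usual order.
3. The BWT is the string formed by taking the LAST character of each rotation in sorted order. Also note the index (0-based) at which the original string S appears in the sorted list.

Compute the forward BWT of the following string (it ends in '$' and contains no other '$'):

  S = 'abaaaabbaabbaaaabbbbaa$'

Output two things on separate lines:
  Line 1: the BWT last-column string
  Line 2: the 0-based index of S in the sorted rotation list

Answer: aabbbaabaa$aaababbbaaba
10

Derivation:
All 23 rotations (rotation i = S[i:]+S[:i]):
  rot[0] = abaaaabbaabbaaaabbbbaa$
  rot[1] = baaaabbaabbaaaabbbbaa$a
  rot[2] = aaaabbaabbaaaabbbbaa$ab
  rot[3] = aaabbaabbaaaabbbbaa$aba
  rot[4] = aabbaabbaaaabbbbaa$abaa
  rot[5] = abbaabbaaaabbbbaa$abaaa
  rot[6] = bbaabbaaaabbbbaa$abaaaa
  rot[7] = baabbaaaabbbbaa$abaaaab
  rot[8] = aabbaaaabbbbaa$abaaaabb
  rot[9] = abbaaaabbbbaa$abaaaabba
  rot[10] = bbaaaabbbbaa$abaaaabbaa
  rot[11] = baaaabbbbaa$abaaaabbaab
  rot[12] = aaaabbbbaa$abaaaabbaabb
  rot[13] = aaabbbbaa$abaaaabbaabba
  rot[14] = aabbbbaa$abaaaabbaabbaa
  rot[15] = abbbbaa$abaaaabbaabbaaa
  rot[16] = bbbbaa$abaaaabbaabbaaaa
  rot[17] = bbbaa$abaaaabbaabbaaaab
  rot[18] = bbaa$abaaaabbaabbaaaabb
  rot[19] = baa$abaaaabbaabbaaaabbb
  rot[20] = aa$abaaaabbaabbaaaabbbb
  rot[21] = a$abaaaabbaabbaaaabbbba
  rot[22] = $abaaaabbaabbaaaabbbbaa
Sorted (with $ < everything):
  sorted[0] = $abaaaabbaabbaaaabbbbaa  (last char: 'a')
  sorted[1] = a$abaaaabbaabbaaaabbbba  (last char: 'a')
  sorted[2] = aa$abaaaabbaabbaaaabbbb  (last char: 'b')
  sorted[3] = aaaabbaabbaaaabbbbaa$ab  (last char: 'b')
  sorted[4] = aaaabbbbaa$abaaaabbaabb  (last char: 'b')
  sorted[5] = aaabbaabbaaaabbbbaa$aba  (last char: 'a')
  sorted[6] = aaabbbbaa$abaaaabbaabba  (last char: 'a')
  sorted[7] = aabbaaaabbbbaa$abaaaabb  (last char: 'b')
  sorted[8] = aabbaabbaaaabbbbaa$abaa  (last char: 'a')
  sorted[9] = aabbbbaa$abaaaabbaabbaa  (last char: 'a')
  sorted[10] = abaaaabbaabbaaaabbbbaa$  (last char: '$')
  sorted[11] = abbaaaabbbbaa$abaaaabba  (last char: 'a')
  sorted[12] = abbaabbaaaabbbbaa$abaaa  (last char: 'a')
  sorted[13] = abbbbaa$abaaaabbaabbaaa  (last char: 'a')
  sorted[14] = baa$abaaaabbaabbaaaabbb  (last char: 'b')
  sorted[15] = baaaabbaabbaaaabbbbaa$a  (last char: 'a')
  sorted[16] = baaaabbbbaa$abaaaabbaab  (last char: 'b')
  sorted[17] = baabbaaaabbbbaa$abaaaab  (last char: 'b')
  sorted[18] = bbaa$abaaaabbaabbaaaabb  (last char: 'b')
  sorted[19] = bbaaaabbbbaa$abaaaabbaa  (last char: 'a')
  sorted[20] = bbaabbaaaabbbbaa$abaaaa  (last char: 'a')
  sorted[21] = bbbaa$abaaaabbaabbaaaab  (last char: 'b')
  sorted[22] = bbbbaa$abaaaabbaabbaaaa  (last char: 'a')
Last column: aabbbaabaa$aaababbbaaba
Original string S is at sorted index 10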